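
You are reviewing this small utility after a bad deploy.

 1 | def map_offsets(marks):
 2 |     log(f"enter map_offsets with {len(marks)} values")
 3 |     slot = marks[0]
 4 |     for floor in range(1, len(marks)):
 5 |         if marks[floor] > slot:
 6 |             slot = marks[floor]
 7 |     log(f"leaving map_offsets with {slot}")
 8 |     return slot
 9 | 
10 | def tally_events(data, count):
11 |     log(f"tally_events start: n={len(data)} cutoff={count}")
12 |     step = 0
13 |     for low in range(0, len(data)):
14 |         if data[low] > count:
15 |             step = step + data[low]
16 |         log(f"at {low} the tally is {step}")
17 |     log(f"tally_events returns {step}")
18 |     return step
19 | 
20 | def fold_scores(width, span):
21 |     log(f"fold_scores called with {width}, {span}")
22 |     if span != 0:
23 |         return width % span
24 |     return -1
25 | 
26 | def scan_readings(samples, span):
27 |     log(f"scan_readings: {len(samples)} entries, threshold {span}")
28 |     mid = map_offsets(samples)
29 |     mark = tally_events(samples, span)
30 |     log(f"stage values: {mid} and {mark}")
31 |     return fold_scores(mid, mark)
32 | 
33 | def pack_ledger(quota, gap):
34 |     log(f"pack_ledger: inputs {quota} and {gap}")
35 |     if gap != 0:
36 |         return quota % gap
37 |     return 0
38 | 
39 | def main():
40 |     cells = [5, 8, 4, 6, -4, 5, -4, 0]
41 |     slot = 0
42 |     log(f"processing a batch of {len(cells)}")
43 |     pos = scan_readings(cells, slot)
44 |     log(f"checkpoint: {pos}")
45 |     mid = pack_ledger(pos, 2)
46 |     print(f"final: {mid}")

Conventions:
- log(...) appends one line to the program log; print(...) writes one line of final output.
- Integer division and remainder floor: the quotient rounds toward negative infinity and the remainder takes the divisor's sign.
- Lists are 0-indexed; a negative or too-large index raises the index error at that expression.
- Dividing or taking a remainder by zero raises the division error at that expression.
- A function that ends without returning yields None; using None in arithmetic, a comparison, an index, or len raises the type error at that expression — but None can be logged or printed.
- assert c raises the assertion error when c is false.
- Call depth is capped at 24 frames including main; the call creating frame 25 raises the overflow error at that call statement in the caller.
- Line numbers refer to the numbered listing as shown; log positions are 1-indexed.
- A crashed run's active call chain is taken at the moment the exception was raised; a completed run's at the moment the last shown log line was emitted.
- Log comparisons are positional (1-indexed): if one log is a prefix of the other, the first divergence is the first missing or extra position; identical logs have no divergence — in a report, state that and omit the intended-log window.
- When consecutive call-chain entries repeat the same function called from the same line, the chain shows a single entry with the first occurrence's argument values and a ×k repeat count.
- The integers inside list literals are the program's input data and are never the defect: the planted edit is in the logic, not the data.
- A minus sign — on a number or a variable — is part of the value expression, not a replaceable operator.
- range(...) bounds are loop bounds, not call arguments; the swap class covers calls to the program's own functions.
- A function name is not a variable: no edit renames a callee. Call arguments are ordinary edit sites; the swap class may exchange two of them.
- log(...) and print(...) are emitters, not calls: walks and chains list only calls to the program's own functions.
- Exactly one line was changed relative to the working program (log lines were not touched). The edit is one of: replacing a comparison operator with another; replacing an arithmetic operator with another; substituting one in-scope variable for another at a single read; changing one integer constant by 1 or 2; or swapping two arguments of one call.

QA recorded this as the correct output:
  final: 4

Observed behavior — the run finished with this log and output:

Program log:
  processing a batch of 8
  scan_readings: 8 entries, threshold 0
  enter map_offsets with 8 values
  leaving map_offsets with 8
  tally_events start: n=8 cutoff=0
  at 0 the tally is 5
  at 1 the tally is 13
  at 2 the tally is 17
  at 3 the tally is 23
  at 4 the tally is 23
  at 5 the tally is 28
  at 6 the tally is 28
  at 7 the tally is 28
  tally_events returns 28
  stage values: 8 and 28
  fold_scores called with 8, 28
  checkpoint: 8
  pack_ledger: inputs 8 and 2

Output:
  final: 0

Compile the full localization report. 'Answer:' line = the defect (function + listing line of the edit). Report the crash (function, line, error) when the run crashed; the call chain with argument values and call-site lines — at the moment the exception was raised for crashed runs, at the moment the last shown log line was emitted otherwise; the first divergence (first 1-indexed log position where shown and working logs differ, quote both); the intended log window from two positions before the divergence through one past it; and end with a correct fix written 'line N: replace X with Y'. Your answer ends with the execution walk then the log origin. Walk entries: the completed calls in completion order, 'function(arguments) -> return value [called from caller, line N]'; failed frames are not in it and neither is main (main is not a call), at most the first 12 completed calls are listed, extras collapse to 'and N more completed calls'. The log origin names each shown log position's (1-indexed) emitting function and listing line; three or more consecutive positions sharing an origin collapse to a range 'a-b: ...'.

Answer: the defect is in pack_ledger at line 36.
Core observation: The logs agree in full; only the final output differs.
Call chain: main -> pack_ledger(8, 2) (called at line 45).
First divergence: none — the logs agree in full.
Execution walk:
  map_offsets([5, 8, 4, 6, -4, 5, -4, 0]) -> 8  [called from scan_readings, line 28]
  tally_events([5, 8, 4, 6, -4, 5, -4, 0], 0) -> 28  [called from scan_readings, line 29]
  fold_scores(8, 28) -> 8  [called from scan_readings, line 31]
  scan_readings([5, 8, 4, 6, -4, 5, -4, 0], 0) -> 8  [called from main, line 43]
  pack_ledger(8, 2) -> 0  [called from main, line 45]
Log origins:
  1: logged in main at line 42
  2: logged in scan_readings at line 27
  3: logged in map_offsets at line 2
  4: logged in map_offsets at line 7
  5: logged in tally_events at line 11
  6-13: logged in tally_events at line 16
  14: logged in tally_events at line 17
  15: logged in scan_readings at line 30
  16: logged in fold_scores at line 21
  17: logged in main at line 44
  18: logged in pack_ledger at line 34
A correct fix: line 36: replace `%` with `//`.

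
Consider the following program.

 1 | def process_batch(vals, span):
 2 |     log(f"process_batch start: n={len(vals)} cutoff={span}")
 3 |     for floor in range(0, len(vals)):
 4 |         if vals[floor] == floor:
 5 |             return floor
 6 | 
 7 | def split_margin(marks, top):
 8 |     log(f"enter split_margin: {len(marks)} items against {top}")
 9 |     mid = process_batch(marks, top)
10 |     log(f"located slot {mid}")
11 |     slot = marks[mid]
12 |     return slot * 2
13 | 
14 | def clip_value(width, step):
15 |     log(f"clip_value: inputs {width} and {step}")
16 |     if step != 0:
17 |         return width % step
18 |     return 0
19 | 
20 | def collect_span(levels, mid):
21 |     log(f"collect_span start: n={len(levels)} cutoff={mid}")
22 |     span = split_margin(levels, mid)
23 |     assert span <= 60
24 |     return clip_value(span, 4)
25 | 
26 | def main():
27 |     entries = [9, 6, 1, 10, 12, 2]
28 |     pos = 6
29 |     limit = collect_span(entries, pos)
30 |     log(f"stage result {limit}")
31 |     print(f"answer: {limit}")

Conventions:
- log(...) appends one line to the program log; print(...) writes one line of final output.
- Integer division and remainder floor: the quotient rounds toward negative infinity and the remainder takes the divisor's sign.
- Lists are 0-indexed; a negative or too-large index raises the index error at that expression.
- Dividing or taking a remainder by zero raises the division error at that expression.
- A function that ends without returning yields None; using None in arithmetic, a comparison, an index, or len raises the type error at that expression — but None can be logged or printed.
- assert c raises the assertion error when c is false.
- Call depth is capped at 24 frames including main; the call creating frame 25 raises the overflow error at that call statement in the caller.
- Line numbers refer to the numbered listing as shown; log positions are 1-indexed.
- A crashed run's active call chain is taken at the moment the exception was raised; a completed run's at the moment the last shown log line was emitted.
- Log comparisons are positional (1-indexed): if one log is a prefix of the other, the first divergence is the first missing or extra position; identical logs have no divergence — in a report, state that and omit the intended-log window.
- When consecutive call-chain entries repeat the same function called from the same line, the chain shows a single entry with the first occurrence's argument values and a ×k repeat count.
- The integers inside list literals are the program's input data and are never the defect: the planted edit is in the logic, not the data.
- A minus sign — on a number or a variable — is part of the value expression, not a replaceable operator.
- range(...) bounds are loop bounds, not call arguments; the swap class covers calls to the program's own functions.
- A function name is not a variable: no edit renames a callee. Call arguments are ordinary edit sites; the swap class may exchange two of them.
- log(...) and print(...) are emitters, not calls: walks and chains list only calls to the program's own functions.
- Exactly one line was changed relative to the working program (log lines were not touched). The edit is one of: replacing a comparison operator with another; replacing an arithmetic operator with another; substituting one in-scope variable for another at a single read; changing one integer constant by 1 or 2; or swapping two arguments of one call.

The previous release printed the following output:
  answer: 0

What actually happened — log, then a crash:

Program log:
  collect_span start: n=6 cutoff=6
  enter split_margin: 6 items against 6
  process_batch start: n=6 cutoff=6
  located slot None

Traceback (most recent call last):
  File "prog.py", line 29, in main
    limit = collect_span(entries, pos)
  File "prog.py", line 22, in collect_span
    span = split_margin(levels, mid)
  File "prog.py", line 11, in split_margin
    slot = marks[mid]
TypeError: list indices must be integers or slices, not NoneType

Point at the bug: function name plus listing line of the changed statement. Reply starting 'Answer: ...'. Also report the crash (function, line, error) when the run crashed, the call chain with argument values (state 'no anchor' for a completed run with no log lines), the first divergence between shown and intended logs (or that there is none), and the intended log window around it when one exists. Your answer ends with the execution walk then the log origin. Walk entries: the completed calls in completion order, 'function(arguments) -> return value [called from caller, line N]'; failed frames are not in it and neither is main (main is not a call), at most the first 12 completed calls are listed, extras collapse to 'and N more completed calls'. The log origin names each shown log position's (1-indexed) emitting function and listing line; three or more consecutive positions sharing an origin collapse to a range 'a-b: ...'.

Answer: the defect is in process_batch at line 4.
Key fact: Position 4 is the first bad log line: 'located slot None' should read 'located slot 1'.
Crash: split_margin, line 11, TypeError.
Call chain: main -> collect_span([9, 6, 1, 10, 12, 2], 6) (called at line 29) -> split_margin([9, 6, 1, 10, 12, 2], 6) (called at line 22).
First divergence: position 4; shown 'located slot None' vs intended 'located slot 1'.
Intended log window:
  2: enter split_margin: 6 items against 6
  3: process_batch start: n=6 cutoff=6
  4: located slot 1
  5: clip_value: inputs 12 and 4
Execution walk:
  process_batch([9, 6, 1, 10, 12, 2], 6) -> None  [called from split_margin, line 9]
Log line origins:
  1: emitted by collect_span (line 21)
  2: emitted by split_margin (line 8)
  3: emitted by process_batch (line 2)
  4: emitted by split_margin (line 10)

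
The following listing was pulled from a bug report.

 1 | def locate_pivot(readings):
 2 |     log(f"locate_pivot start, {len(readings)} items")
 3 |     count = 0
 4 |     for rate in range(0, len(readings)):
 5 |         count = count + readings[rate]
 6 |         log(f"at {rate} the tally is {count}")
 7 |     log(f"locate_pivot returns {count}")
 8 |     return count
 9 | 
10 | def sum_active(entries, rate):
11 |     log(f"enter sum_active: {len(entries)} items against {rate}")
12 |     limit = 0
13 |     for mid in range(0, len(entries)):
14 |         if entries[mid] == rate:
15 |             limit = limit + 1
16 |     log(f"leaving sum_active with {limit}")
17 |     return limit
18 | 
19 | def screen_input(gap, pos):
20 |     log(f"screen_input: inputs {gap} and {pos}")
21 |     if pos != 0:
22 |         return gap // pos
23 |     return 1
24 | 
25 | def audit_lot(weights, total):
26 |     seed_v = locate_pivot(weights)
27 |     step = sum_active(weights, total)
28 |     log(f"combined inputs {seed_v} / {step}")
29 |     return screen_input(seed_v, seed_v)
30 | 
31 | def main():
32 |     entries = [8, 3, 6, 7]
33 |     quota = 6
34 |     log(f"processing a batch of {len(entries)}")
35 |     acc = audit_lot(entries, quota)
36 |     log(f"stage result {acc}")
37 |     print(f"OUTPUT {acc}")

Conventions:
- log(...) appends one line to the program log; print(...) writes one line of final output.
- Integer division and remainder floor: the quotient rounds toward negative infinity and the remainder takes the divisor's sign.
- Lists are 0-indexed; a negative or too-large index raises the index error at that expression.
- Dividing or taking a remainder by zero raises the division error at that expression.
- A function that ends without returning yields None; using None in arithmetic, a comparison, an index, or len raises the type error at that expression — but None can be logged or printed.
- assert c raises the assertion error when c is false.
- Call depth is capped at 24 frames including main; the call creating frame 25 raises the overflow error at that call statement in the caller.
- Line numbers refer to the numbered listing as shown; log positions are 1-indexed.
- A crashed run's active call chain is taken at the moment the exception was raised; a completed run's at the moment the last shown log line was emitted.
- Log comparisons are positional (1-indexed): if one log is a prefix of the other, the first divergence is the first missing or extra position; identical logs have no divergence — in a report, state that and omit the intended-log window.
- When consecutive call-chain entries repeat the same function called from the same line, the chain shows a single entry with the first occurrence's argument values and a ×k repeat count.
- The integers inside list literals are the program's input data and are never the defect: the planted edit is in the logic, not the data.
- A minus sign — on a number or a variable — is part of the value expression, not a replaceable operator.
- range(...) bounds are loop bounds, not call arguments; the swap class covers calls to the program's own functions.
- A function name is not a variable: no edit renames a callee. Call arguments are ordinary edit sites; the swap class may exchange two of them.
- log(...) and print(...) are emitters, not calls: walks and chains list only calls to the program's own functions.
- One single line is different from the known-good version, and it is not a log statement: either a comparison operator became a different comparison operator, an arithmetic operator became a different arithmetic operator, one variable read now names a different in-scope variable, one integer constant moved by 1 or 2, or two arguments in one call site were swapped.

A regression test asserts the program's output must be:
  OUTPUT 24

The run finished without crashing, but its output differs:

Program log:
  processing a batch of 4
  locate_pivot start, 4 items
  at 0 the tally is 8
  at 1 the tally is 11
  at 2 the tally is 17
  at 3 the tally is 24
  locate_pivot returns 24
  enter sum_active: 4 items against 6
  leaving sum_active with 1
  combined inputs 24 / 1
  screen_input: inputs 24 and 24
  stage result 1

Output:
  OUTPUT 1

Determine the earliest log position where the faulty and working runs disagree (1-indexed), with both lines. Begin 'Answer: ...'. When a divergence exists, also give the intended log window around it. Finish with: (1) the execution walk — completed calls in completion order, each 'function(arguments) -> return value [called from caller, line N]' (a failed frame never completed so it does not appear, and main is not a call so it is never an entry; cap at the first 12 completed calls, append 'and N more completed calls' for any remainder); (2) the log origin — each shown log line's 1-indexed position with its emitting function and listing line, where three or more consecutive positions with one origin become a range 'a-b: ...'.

Answer: position 11; shown 'screen_input: inputs 24 and 24' vs intended 'screen_input: inputs 24 and 1'.
Intended log window:
  9: leaving sum_active with 1
  10: combined inputs 24 / 1
  11: screen_input: inputs 24 and 1
  12: stage result 24
Execution walk:
  locate_pivot([8, 3, 6, 7]) -> 24  [called from audit_lot, line 26]
  sum_active([8, 3, 6, 7], 6) -> 1  [called from audit_lot, line 27]
  screen_input(24, 24) -> 1  [called from audit_lot, line 29]
  audit_lot([8, 3, 6, 7], 6) -> 1  [called from main, line 35]
Log origins:
  1: emitted by main (line 34)
  2: emitted by locate_pivot (line 2)
  3-6: emitted by locate_pivot (line 6)
  7: emitted by locate_pivot (line 7)
  8: emitted by sum_active (line 11)
  9: emitted by sum_active (line 16)
  10: emitted by audit_lot (line 28)
  11: emitted by screen_input (line 20)
  12: emitted by main (line 36)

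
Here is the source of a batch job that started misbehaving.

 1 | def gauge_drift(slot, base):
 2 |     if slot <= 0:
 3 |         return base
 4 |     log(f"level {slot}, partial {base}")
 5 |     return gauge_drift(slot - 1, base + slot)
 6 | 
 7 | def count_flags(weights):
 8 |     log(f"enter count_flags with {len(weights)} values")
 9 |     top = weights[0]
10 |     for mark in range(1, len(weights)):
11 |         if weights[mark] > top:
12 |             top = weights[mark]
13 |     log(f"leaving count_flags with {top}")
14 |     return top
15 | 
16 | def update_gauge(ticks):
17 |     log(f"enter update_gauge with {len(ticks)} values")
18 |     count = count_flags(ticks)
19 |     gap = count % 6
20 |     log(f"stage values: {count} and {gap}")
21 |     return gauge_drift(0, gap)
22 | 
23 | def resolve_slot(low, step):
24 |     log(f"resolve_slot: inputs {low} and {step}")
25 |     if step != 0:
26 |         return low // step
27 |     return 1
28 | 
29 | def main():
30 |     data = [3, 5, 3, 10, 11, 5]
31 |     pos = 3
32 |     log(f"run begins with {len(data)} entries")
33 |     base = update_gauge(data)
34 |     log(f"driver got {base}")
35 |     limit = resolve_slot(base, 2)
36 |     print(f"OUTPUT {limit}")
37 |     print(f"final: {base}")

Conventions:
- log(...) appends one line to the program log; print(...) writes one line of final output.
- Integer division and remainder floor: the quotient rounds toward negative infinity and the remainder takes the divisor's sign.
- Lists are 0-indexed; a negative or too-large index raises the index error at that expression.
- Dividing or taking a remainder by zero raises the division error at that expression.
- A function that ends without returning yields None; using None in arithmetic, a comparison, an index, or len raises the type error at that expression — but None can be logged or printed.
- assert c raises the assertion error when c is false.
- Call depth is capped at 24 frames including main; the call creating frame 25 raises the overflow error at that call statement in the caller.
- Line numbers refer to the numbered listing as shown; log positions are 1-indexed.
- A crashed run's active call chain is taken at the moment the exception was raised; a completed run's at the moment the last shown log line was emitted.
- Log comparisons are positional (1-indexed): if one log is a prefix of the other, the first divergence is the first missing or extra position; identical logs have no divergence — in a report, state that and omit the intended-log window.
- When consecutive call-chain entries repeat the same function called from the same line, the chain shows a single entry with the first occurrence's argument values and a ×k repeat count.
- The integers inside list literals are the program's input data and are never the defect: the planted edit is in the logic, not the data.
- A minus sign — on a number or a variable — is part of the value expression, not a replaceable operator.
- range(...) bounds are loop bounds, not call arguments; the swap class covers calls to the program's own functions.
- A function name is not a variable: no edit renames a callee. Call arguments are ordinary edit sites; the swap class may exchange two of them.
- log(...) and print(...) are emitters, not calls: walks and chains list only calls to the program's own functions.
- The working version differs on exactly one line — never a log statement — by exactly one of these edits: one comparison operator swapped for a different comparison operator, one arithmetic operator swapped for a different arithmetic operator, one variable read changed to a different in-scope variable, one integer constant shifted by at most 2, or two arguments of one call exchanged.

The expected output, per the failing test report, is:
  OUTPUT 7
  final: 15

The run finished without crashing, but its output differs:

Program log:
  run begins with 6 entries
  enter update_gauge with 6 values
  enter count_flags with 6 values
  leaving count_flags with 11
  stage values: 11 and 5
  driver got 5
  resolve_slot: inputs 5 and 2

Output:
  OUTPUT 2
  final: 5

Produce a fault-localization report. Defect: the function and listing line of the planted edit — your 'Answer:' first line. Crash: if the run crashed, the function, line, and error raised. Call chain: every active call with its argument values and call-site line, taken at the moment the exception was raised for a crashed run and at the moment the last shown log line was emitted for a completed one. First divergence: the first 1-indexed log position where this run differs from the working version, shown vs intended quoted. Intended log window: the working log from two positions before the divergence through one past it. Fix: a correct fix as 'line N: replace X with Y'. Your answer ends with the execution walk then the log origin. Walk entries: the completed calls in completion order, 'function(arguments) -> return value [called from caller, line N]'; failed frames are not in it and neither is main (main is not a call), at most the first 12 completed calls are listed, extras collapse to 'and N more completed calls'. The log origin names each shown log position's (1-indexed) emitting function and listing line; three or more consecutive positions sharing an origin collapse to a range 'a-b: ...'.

Answer: the defect is in update_gauge at line 21.
Key observation: The log first diverges at position 6: the faulty run prints 'driver got 5' where the working version prints 'level 5, partial 0'.
Call chain: main -> resolve_slot(5, 2) (called at line 35).
First divergence: position 6 — shown 'driver got 5', intended 'level 5, partial 0'.
Intended log window:
  4: leaving count_flags with 11
  5: stage values: 11 and 5
  6: level 5, partial 0
  7: level 4, partial 5
Execution walk:
  count_flags([3, 5, 3, 10, 11, 5]) -> 11  [called from update_gauge, line 18]
  gauge_drift(0, 5) -> 5  [called from update_gauge, line 21]
  update_gauge([3, 5, 3, 10, 11, 5]) -> 5  [called from main, line 33]
  resolve_slot(5, 2) -> 2  [called from main, line 35]
Log origin:
  1 — main, line 32
  2 — update_gauge, line 17
  3 — count_flags, line 8
  4 — count_flags, line 13
  5 — update_gauge, line 20
  6 — main, line 34
  7 — resolve_slot, line 24
A correct fix: line 21: replace `gauge_drift(0, gap)` with `gauge_drift(gap, 0)`.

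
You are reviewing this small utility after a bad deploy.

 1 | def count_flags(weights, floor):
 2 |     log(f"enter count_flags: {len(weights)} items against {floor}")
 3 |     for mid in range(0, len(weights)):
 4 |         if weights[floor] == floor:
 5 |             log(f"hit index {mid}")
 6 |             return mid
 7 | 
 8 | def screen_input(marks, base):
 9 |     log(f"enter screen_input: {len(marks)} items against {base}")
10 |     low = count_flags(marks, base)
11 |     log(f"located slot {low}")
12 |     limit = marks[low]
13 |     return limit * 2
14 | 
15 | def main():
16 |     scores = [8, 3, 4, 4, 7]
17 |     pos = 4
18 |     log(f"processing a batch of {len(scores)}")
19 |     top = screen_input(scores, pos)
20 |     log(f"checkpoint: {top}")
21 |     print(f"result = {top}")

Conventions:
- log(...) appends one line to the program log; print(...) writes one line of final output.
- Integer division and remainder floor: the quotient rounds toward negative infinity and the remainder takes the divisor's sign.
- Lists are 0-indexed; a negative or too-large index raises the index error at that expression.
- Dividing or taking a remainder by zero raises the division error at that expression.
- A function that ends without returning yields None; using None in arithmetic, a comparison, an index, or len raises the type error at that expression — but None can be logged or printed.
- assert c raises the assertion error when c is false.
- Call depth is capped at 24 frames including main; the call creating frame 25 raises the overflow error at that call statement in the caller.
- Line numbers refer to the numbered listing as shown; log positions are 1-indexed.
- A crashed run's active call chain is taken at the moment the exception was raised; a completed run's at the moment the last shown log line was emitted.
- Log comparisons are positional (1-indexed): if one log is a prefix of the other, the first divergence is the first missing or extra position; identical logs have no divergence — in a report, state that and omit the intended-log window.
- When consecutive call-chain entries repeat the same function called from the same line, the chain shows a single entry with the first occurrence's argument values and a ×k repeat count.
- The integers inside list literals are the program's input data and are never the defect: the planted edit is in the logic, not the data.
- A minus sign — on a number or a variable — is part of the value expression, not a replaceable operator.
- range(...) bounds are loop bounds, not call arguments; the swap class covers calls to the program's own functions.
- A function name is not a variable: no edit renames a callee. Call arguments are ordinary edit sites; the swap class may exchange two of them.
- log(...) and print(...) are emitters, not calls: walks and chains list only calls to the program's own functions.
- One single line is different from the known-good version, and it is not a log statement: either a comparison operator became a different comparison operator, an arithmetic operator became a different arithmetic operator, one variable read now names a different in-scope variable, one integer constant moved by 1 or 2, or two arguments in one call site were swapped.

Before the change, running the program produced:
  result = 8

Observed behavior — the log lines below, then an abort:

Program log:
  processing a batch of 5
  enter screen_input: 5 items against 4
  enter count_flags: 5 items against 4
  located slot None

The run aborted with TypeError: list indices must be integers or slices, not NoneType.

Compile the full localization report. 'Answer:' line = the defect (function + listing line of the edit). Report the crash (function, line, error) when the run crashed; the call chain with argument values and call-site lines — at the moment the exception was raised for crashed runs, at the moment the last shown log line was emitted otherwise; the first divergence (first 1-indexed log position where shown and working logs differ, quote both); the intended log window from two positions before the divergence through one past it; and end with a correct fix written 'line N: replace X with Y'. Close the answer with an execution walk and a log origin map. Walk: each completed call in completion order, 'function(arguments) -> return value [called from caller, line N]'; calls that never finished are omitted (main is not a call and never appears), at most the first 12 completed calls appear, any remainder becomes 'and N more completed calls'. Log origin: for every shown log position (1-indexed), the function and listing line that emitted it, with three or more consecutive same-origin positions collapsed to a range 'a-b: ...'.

Answer: the defect is in count_flags at line 4.
Key observation: The earliest visible damage is log position 4 — 'located slot None' rather than the intended 'hit index 2'.
Crash: screen_input, line 12, TypeError.
Call chain: main -> screen_input([8, 3, 4, 4, 7], 4) (called at line 19).
First divergence: at position 4 the run shows 'located slot None' where the working version logs 'hit index 2'.
Intended log window:
  2: enter screen_input: 5 items against 4
  3: enter count_flags: 5 items against 4
  4: hit index 2
  5: located slot 2
Execution walk:
  count_flags([8, 3, 4, 4, 7], 4) -> None  [called from screen_input, line 10]
Log line origins:
  1: from main, line 18
  2: from screen_input, line 9
  3: from count_flags, line 2
  4: from screen_input, line 11
A correct fix: line 4: replace `weights[floor]` with `weights[mid]`.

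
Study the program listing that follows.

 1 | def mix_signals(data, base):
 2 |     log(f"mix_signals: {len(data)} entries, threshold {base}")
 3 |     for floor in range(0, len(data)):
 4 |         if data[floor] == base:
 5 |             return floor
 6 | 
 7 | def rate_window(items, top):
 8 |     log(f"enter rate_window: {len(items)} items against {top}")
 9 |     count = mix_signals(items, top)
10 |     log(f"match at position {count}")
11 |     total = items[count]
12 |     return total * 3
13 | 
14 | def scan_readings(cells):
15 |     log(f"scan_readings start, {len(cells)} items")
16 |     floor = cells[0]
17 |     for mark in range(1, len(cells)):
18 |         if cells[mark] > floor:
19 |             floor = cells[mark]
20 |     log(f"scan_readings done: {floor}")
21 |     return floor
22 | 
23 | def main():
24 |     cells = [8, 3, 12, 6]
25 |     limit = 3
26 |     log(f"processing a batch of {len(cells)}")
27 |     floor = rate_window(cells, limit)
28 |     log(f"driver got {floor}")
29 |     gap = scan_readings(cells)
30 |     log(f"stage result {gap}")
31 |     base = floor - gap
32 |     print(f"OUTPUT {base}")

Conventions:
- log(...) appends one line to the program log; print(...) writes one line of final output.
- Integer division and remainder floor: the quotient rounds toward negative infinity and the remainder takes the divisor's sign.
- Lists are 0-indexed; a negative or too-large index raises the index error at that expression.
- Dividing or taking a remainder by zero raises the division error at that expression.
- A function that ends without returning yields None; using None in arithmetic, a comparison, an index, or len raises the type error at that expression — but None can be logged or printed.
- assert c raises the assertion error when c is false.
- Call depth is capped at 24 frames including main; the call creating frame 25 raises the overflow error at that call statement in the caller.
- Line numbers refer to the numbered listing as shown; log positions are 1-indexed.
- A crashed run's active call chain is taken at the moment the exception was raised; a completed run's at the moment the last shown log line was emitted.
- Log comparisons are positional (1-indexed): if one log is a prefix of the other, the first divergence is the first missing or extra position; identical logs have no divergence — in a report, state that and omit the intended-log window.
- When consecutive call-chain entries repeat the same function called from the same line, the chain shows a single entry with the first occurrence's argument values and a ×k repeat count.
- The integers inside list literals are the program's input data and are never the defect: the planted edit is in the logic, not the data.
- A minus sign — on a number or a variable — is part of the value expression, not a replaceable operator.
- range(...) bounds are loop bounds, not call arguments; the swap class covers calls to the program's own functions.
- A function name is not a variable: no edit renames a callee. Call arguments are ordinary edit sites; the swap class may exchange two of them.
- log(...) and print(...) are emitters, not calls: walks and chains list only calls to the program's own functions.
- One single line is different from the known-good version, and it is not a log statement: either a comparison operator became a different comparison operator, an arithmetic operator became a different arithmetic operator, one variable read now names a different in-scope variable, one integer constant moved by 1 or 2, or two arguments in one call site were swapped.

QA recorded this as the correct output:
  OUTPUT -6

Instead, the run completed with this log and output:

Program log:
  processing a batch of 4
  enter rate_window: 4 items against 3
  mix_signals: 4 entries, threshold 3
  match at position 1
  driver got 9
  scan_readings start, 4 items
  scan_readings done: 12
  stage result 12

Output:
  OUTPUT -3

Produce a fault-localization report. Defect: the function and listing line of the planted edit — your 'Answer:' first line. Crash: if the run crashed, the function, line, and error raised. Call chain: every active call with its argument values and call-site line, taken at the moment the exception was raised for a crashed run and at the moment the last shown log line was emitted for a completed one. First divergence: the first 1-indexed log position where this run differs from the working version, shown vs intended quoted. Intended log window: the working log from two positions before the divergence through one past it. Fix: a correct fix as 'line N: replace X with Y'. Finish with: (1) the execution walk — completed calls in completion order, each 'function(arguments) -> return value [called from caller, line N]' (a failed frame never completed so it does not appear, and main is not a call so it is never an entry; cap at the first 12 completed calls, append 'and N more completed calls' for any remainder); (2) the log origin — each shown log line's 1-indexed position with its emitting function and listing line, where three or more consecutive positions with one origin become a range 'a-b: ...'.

Answer: the defect is in rate_window at line 12.
Key fact: Position 5 is the first bad log line: 'driver got 9' should read 'driver got 6'.
Call chain: main.
First divergence: position 5 — the shown line 'driver got 9' should read 'driver got 6'.
Intended log window:
  3: mix_signals: 4 entries, threshold 3
  4: match at position 1
  5: driver got 6
  6: scan_readings start, 4 items
Execution walk:
  mix_signals([8, 3, 12, 6], 3) -> 1  [called from rate_window, line 9]
  rate_window([8, 3, 12, 6], 3) -> 9  [called from main, line 27]
  scan_readings([8, 3, 12, 6]) -> 12  [called from main, line 29]
Log line origins:
  1: from main, line 26
  2: from rate_window, line 8
  3: from mix_signals, line 2
  4: from rate_window, line 10
  5: from main, line 28
  6: from scan_readings, line 15
  7: from scan_readings, line 20
  8: from main, line 30
A correct fix: line 12: replace `3` with `2`.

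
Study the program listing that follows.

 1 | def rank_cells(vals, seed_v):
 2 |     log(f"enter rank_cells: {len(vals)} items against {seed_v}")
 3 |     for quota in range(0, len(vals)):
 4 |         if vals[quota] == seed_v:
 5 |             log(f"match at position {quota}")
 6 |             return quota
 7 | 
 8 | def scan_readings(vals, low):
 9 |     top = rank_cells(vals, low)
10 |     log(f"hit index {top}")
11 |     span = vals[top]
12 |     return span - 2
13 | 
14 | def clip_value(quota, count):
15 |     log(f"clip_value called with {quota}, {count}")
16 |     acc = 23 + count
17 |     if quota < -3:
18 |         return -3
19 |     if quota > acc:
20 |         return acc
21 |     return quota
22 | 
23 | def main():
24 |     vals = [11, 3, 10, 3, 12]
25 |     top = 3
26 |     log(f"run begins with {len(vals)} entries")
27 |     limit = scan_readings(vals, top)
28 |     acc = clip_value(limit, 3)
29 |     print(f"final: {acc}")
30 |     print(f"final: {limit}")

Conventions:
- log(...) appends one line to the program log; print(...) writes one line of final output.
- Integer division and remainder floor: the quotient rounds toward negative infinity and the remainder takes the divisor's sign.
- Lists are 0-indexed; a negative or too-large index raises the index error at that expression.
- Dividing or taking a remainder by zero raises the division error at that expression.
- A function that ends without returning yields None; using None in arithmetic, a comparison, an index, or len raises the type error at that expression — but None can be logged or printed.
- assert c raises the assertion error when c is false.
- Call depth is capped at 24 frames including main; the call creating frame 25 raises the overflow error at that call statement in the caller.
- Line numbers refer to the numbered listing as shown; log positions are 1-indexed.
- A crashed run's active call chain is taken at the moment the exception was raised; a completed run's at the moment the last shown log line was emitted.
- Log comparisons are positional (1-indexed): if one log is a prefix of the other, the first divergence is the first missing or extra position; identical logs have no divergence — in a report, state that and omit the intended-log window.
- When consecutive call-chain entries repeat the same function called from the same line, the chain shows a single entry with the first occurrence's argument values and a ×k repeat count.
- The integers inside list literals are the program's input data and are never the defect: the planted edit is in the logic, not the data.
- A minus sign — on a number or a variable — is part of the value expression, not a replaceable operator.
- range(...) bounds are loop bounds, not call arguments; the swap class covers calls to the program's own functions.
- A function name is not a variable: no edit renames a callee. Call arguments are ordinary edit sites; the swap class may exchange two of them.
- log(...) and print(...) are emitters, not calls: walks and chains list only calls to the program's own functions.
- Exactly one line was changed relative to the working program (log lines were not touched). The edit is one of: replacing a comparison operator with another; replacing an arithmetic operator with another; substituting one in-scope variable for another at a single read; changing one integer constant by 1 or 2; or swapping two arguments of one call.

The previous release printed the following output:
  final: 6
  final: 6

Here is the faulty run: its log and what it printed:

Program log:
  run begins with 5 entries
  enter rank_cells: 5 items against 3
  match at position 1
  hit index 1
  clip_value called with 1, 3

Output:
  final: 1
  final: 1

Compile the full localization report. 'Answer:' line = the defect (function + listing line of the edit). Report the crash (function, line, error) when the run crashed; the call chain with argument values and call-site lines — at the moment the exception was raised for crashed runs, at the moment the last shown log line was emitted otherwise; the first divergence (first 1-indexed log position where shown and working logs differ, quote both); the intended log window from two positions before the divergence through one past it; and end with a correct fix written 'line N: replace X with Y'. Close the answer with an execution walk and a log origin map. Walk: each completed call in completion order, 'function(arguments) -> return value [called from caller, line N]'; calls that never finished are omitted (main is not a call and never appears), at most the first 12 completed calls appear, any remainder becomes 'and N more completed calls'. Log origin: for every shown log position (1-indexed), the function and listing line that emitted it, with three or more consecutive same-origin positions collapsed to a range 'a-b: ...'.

Answer: the defect is in scan_readings at line 12.
Core observation: Log line 5 is where behavior first shows: 'clip_value called with 1, 3' appears instead of 'clip_value called with 6, 3'.
Call chain: main -> clip_value(1, 3) (called at line 28).
First divergence: position 5 — shown 'clip_value called with 1, 3', intended 'clip_value called with 6, 3'.
Intended log window:
  3: match at position 1
  4: hit index 1
  5: clip_value called with 6, 3
Execution walk:
  rank_cells([11, 3, 10, 3, 12], 3) -> 1  [called from scan_readings, line 9]
  scan_readings([11, 3, 10, 3, 12], 3) -> 1  [called from main, line 27]
  clip_value(1, 3) -> 1  [called from main, line 28]
Log origins:
  1 — main, line 26
  2 — rank_cells, line 2
  3 — rank_cells, line 5
  4 — scan_readings, line 10
  5 — clip_value, line 15
A correct fix: line 12: replace `-` with `*`.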